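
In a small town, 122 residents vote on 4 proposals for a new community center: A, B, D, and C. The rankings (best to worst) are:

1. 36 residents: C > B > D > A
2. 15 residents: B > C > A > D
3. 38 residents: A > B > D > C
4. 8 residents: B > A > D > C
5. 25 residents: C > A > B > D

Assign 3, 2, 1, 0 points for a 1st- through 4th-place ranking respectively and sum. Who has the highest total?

B

A: 36·0 + 15·1 + 38·3 + 8·2 + 25·2 = 195
B: 36·2 + 15·3 + 38·2 + 8·3 + 25·1 = 242
D: 36·1 + 15·0 + 38·1 + 8·1 + 25·0 = 82
C: 36·3 + 15·2 + 38·0 + 8·0 + 25·3 = 213
B has the highest Borda score (242).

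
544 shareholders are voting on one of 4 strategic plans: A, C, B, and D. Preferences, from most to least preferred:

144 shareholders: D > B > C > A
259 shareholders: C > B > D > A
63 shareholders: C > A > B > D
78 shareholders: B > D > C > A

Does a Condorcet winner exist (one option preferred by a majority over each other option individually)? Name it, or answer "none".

C

C vs A: 544–0 for C.
C vs B: 322–222 for C.
C vs D: 322–222 for C.
C beats every other option head-to-head.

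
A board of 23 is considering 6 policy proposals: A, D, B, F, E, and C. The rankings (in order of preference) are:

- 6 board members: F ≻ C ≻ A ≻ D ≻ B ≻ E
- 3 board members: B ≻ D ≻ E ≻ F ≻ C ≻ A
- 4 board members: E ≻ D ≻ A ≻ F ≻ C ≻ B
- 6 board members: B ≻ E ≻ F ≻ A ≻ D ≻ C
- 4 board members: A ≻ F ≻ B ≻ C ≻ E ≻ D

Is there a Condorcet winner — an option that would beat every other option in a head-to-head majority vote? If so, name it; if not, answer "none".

none

Checking pairwise contests:
F beats A 15–8.
A beats D 16–7.
A beats B 14–9.
E beats F 13–10.
B beats E 19–4.
A beats C 14–9.
Every option loses at least one head-to-head, so there is no Condorcet winner.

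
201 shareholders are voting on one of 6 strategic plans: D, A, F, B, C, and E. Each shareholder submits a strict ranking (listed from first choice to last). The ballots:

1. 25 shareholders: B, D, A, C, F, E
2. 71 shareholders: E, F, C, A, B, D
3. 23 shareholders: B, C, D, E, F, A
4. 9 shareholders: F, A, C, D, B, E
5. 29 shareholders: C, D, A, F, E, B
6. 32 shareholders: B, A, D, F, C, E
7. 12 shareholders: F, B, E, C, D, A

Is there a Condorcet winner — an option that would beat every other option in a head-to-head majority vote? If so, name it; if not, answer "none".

Checking pairwise contests:
A beats D 112–89.
F beats A 115–86.
D beats F 109–92.
A beats B 109–92.
F beats C 124–77.
D beats E 118–83.
Every option loses at least one head-to-head, so there is no Condorcet winner.

none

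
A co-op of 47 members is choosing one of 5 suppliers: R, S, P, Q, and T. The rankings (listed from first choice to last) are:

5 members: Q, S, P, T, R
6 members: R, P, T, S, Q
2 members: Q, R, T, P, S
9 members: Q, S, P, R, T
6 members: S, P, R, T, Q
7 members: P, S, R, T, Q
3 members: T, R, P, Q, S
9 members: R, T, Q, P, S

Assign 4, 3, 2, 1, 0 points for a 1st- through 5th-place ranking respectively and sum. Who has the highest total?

R: 5·0 + 6·4 + 2·3 + 9·1 + 6·2 + 7·2 + 3·3 + 9·4 = 110
S: 5·3 + 6·1 + 2·0 + 9·3 + 6·4 + 7·3 + 3·0 + 9·0 = 93
P: 5·2 + 6·3 + 2·1 + 9·2 + 6·3 + 7·4 + 3·2 + 9·1 = 109
Q: 5·4 + 6·0 + 2·4 + 9·4 + 6·0 + 7·0 + 3·1 + 9·2 = 85
T: 5·1 + 6·2 + 2·2 + 9·0 + 6·1 + 7·1 + 3·4 + 9·3 = 73
R has the highest Borda score (110).

R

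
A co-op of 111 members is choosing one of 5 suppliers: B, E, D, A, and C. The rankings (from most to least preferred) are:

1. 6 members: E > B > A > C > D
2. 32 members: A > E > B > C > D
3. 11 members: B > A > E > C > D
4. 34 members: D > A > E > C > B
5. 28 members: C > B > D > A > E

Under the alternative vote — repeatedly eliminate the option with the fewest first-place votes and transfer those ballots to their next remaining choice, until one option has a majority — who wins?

D

Round 1: B 11, E 6, D 34, A 32, C 28. Eliminate E.
Round 2: B 17, D 34, A 32, C 28. Eliminate B.
Round 3: D 34, A 49, C 28. Eliminate C.
Round 4: D 62, A 49. D has a majority.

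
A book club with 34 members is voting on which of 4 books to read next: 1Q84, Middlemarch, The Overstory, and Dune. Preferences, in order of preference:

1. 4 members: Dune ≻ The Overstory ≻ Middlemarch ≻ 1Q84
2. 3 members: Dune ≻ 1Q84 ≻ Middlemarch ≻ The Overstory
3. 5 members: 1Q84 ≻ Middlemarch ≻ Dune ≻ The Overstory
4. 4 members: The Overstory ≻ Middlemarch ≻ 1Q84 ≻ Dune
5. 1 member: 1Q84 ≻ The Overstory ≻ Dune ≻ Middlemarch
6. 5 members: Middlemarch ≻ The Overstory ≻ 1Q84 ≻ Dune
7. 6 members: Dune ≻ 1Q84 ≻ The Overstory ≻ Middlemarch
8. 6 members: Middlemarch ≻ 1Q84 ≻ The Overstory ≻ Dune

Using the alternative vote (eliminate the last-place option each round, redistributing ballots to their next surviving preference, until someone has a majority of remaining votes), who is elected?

Middlemarch

Round 1: 1Q84 6, Middlemarch 11, The Overstory 4, Dune 13. Eliminate The Overstory.
Round 2: 1Q84 6, Middlemarch 15, Dune 13. Eliminate 1Q84.
Round 3: Middlemarch 20, Dune 14. Middlemarch has a majority.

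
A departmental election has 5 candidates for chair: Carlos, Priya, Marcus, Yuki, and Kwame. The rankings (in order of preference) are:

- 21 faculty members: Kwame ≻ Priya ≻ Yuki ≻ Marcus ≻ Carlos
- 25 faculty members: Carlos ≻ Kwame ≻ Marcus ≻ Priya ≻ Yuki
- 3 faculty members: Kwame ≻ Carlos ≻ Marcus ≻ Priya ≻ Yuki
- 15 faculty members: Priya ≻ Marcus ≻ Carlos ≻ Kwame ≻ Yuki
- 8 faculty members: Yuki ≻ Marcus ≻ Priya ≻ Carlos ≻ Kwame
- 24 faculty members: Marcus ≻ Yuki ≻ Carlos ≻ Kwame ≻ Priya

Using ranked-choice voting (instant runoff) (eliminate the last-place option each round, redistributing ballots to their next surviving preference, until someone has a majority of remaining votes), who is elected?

Round 1: Carlos 25, Priya 15, Marcus 24, Yuki 8, Kwame 24. Eliminate Yuki.
Round 2: Carlos 25, Priya 15, Marcus 32, Kwame 24. Eliminate Priya.
Round 3: Carlos 25, Marcus 47, Kwame 24. Eliminate Kwame.
Round 4: Carlos 28, Marcus 68. Marcus has a majority.

Marcus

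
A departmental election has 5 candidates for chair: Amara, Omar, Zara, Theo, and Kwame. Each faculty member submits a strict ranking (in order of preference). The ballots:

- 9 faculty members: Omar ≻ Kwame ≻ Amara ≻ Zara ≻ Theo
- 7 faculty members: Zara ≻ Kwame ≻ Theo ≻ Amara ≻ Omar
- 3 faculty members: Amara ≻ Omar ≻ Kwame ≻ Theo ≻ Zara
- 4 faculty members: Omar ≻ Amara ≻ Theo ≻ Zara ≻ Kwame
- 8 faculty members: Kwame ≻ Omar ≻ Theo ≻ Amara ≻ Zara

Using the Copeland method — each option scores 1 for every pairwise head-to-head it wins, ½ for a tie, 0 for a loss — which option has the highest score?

Amara: beats Zara and Theo; loses to Omar and Kwame → score 2.
Omar: beats Amara, Zara, Theo, and Kwame → score 4.
Zara: beats Theo; loses to Amara, Omar, and Kwame → score 1.
Theo: loses to Amara, Omar, Zara, and Kwame → score 0.
Kwame: beats Amara, Zara, and Theo; loses to Omar → score 3.
Omar has the best pairwise record.

Omar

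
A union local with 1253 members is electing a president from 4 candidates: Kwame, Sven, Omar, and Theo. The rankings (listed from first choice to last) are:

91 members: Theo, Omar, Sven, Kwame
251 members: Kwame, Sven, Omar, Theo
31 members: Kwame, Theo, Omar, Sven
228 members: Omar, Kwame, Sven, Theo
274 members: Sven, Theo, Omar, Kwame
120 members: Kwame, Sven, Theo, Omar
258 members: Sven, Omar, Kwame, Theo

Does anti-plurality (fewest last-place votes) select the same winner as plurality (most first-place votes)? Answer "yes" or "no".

Anti-plurality — last-place votes: Kwame 365, Sven 31, Omar 120, Theo 737. Winner: Sven.
Plurality — first-place votes: Kwame 402, Sven 532, Omar 228, Theo 91. Winner: Sven.
The two methods agree.

yes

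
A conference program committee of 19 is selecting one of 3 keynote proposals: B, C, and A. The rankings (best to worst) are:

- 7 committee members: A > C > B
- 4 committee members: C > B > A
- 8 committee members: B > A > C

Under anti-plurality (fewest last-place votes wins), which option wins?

A

Last-place votes: B 7, C 8, A 4.
A is ranked last by the fewest voters, so A wins.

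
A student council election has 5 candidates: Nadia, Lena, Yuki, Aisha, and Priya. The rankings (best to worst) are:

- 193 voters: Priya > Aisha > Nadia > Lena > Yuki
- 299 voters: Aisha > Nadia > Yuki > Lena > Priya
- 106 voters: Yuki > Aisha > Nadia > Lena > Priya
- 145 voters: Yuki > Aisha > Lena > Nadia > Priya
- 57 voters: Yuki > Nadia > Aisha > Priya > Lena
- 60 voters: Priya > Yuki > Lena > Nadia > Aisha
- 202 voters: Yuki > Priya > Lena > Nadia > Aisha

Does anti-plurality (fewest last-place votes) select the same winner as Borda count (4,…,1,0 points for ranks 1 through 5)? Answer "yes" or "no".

no

Anti-plurality — last-place votes: Nadia 0, Lena 57, Yuki 193, Aisha 262, Priya 550. Winner: Nadia.
Borda — scores: Nadia 2073, Lena 1412, Yuki 2818, Aisha 2642, Priya 1675. Winner: Yuki.
The two methods disagree.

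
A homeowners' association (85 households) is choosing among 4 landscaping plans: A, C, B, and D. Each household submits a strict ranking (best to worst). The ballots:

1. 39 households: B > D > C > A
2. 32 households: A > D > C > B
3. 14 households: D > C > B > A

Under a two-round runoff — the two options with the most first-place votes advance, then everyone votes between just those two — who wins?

Round 1 first-place votes: A 32, C 0, B 39, D 14.
B and A advance.
Runoff: B is preferred to A by 53 voters; A by 32.
B wins the runoff.

B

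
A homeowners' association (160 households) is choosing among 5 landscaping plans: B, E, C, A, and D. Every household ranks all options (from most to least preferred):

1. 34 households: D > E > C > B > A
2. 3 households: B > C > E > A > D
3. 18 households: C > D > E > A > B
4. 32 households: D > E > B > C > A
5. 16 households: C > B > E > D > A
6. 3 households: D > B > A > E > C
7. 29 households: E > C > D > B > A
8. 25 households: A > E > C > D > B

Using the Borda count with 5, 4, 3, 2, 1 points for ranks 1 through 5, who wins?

B: 34·2 + 3·5 + 18·1 + 32·3 + 16·4 + 3·4 + 29·2 + 25·1 = 356
E: 34·4 + 3·3 + 18·3 + 32·4 + 16·3 + 3·2 + 29·5 + 25·4 = 626
C: 34·3 + 3·4 + 18·5 + 32·2 + 16·5 + 3·1 + 29·4 + 25·3 = 542
A: 34·1 + 3·2 + 18·2 + 32·1 + 16·1 + 3·3 + 29·1 + 25·5 = 287
D: 34·5 + 3·1 + 18·4 + 32·5 + 16·2 + 3·5 + 29·3 + 25·2 = 589
E has the highest Borda score (626).

E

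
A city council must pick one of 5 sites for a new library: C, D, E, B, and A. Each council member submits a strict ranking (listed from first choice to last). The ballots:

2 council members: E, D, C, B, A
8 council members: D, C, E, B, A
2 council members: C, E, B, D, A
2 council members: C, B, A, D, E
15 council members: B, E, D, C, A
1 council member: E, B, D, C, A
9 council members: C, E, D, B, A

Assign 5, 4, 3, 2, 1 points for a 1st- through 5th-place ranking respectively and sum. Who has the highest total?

C: 2·3 + 8·4 + 2·5 + 2·5 + 15·2 + 1·2 + 9·5 = 135
D: 2·4 + 8·5 + 2·2 + 2·2 + 15·3 + 1·3 + 9·3 = 131
E: 2·5 + 8·3 + 2·4 + 2·1 + 15·4 + 1·5 + 9·4 = 145
B: 2·2 + 8·2 + 2·3 + 2·4 + 15·5 + 1·4 + 9·2 = 131
A: 2·1 + 8·1 + 2·1 + 2·3 + 15·1 + 1·1 + 9·1 = 43
E has the highest Borda score (145).

E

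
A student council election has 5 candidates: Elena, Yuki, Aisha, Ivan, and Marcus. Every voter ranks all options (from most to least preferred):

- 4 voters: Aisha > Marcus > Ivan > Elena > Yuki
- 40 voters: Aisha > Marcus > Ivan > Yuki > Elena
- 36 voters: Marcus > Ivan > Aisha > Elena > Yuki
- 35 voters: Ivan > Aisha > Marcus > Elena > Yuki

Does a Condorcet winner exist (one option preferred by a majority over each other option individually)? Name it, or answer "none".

Checking pairwise contests:
Aisha beats Elena 115–0.
Elena beats Yuki 75–40.
Ivan beats Aisha 71–44.
Marcus beats Ivan 80–35.
Aisha beats Marcus 79–36.
Every option loses at least one head-to-head, so there is no Condorcet winner.

none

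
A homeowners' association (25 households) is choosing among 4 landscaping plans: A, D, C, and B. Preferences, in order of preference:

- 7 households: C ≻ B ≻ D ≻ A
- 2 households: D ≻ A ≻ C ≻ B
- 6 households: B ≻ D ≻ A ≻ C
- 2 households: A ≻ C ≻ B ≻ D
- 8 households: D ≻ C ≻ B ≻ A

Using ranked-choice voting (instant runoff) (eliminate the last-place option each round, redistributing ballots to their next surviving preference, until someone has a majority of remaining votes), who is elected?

Round 1: A 2, D 10, C 7, B 6. Eliminate A.
Round 2: D 10, C 9, B 6. Eliminate B.
Round 3: D 16, C 9. D has a majority.

D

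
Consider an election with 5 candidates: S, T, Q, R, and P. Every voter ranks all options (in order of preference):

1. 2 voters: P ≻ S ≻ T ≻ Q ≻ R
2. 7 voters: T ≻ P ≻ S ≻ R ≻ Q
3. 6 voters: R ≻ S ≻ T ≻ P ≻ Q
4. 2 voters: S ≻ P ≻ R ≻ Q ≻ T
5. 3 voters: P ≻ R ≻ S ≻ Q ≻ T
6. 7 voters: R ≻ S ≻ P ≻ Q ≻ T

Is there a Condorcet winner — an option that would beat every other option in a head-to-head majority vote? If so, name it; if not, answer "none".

none

Checking pairwise contests:
R beats S 16–11.
S beats T 20–7.
S beats Q 27–0.
P beats R 14–13.
S beats P 15–12.
Every option loses at least one head-to-head, so there is no Condorcet winner.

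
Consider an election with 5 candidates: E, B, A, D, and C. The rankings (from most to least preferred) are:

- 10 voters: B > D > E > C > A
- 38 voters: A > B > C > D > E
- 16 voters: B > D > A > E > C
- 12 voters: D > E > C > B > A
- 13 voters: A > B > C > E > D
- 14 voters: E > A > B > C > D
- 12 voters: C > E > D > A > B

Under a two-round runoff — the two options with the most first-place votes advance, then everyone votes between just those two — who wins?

A

Round 1 first-place votes: E 14, B 26, A 51, D 12, C 12.
A and B advance.
Runoff: A is preferred to B by 77 voters; B by 38.
A wins the runoff.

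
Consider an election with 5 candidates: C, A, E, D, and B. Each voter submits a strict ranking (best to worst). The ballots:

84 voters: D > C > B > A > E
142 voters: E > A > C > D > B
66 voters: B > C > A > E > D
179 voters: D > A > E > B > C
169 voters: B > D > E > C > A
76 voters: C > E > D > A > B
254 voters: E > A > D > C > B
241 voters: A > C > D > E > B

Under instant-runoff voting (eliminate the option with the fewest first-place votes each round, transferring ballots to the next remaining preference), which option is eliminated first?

Round 1: C 76, A 241, E 396, D 263, B 235. Eliminate C.

C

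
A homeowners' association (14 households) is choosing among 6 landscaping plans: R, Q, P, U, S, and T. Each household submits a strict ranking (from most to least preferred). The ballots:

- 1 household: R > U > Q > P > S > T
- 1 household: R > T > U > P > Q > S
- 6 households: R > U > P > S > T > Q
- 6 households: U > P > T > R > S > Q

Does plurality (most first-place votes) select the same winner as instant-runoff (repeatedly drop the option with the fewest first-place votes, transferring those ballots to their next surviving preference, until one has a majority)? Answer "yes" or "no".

Plurality — first-place votes: R 8, Q 0, P 0, U 6, S 0, T 0. Winner: R.
Instant-runoff — R1 R 8, Q 0, P 0, U 6, S 0, T 0 (R winner). Winner: R.
The two methods agree.

yes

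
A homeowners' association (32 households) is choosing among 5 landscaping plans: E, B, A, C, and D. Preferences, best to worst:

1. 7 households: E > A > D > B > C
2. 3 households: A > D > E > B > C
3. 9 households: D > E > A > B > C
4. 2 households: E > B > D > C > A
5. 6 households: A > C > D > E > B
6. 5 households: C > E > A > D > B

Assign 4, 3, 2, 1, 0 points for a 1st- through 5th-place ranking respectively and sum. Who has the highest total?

E: 7·4 + 3·2 + 9·3 + 2·4 + 6·1 + 5·3 = 90
B: 7·1 + 3·1 + 9·1 + 2·3 + 6·0 + 5·0 = 25
A: 7·3 + 3·4 + 9·2 + 2·0 + 6·4 + 5·2 = 85
C: 7·0 + 3·0 + 9·0 + 2·1 + 6·3 + 5·4 = 40
D: 7·2 + 3·3 + 9·4 + 2·2 + 6·2 + 5·1 = 80
E has the highest Borda score (90).

E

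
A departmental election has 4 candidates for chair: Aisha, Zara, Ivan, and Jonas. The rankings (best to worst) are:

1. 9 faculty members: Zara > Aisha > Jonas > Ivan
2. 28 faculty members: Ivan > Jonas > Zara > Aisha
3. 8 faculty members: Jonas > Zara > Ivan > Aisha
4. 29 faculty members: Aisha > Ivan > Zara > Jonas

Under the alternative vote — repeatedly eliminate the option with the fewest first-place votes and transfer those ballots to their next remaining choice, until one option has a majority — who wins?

Aisha

Round 1: Aisha 29, Zara 9, Ivan 28, Jonas 8. Eliminate Jonas.
Round 2: Aisha 29, Zara 17, Ivan 28. Eliminate Zara.
Round 3: Aisha 38, Ivan 36. Aisha has a majority.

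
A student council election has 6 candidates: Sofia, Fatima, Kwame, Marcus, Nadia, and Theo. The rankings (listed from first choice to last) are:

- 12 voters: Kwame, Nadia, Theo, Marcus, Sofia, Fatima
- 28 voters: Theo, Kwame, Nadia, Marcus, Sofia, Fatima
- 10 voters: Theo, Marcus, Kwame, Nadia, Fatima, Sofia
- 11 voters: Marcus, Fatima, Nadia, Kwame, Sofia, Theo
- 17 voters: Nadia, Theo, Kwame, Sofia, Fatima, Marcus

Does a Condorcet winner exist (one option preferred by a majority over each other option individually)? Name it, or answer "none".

none

Checking pairwise contests:
Kwame beats Sofia 78–0.
Sofia beats Fatima 57–21.
Theo beats Kwame 55–23.
Kwame beats Marcus 57–21.
Kwame beats Nadia 50–28.
Nadia beats Theo 40–38.
Every option loses at least one head-to-head, so there is no Condorcet winner.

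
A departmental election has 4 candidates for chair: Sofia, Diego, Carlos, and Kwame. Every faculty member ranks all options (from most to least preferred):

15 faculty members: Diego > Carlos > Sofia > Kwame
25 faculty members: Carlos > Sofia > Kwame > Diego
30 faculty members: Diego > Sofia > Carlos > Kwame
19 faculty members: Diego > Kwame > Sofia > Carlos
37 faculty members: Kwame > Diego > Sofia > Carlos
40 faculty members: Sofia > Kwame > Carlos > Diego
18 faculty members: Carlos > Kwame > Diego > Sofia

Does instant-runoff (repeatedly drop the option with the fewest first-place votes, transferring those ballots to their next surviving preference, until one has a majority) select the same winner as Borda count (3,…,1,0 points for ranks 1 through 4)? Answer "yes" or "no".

Instant-runoff — R1 Sofia 40, Diego 64, Carlos 43, Kwame 37 (Kwame out); R2 Sofia 40, Diego 101, Carlos 43 (Diego winner). Winner: Diego.
Borda — scores: Sofia 301, Diego 284, Carlos 229, Kwame 290. Winner: Sofia.
The two methods disagree.

no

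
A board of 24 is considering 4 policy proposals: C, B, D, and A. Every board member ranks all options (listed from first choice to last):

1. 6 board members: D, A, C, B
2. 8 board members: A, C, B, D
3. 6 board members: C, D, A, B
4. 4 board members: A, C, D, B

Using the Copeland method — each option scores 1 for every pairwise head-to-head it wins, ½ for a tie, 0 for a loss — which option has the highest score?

A

C: beats B and D; loses to A → score 2.
B: loses to C, D, and A → score 0.
D: beats B; ties A; loses to C → score 1.5.
A: beats C and B; ties D → score 2.5.
A has the best pairwise record.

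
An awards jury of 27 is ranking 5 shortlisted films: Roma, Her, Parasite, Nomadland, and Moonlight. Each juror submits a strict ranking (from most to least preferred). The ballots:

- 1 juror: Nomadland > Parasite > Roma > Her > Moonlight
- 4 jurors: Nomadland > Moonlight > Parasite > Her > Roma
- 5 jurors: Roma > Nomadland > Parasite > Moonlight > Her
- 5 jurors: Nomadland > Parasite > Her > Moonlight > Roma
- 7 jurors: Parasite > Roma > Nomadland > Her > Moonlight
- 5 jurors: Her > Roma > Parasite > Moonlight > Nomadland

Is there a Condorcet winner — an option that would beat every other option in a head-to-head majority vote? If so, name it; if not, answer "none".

none

Checking pairwise contests:
Her beats Roma 14–13.
Parasite beats Her 22–5.
Nomadland beats Parasite 15–12.
Roma beats Nomadland 17–10.
Roma beats Moonlight 18–9.
Every option loses at least one head-to-head, so there is no Condorcet winner.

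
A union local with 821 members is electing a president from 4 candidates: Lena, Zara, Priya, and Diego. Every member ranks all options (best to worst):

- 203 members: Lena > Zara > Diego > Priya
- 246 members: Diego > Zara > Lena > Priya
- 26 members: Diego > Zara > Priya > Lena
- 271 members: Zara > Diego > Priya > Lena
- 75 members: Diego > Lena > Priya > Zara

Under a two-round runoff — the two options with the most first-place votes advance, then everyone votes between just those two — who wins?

Zara

Round 1 first-place votes: Lena 203, Zara 271, Priya 0, Diego 347.
Diego and Zara advance.
Runoff: Diego is preferred to Zara by 347 voters; Zara by 474.
Zara wins the runoff.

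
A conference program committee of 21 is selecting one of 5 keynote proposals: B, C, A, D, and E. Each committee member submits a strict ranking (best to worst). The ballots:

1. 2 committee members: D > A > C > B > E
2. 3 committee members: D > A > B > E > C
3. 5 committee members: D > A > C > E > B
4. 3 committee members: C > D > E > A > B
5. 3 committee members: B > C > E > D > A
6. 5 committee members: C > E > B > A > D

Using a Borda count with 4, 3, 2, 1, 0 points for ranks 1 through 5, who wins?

C

B: 2·1 + 3·2 + 5·0 + 3·0 + 3·4 + 5·2 = 30
C: 2·2 + 3·0 + 5·2 + 3·4 + 3·3 + 5·4 = 55
A: 2·3 + 3·3 + 5·3 + 3·1 + 3·0 + 5·1 = 38
D: 2·4 + 3·4 + 5·4 + 3·3 + 3·1 + 5·0 = 52
E: 2·0 + 3·1 + 5·1 + 3·2 + 3·2 + 5·3 = 35
C has the highest Borda score (55).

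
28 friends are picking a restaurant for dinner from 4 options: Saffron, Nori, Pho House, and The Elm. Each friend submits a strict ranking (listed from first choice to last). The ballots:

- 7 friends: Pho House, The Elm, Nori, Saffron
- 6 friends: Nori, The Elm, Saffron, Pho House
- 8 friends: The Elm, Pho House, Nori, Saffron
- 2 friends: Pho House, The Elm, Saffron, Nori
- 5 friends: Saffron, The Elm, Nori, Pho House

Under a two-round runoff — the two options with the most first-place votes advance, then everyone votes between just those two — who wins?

Round 1 first-place votes: Saffron 5, Nori 6, Pho House 9, The Elm 8.
Pho House and The Elm advance.
Runoff: Pho House is preferred to The Elm by 9 voters; The Elm by 19.
The Elm wins the runoff.

The Elm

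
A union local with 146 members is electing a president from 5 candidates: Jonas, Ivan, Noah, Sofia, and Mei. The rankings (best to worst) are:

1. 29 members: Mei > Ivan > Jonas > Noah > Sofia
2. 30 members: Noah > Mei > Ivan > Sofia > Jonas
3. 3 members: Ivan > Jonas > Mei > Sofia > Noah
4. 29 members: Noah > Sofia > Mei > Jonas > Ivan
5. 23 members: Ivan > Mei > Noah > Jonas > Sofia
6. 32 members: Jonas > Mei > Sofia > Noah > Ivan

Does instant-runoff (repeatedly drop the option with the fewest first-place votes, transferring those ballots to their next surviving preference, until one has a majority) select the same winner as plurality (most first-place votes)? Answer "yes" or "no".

Instant-runoff — R1 Jonas 32, Ivan 26, Noah 59, Sofia 0, Mei 29 (Sofia out); R2 Jonas 32, Ivan 26, Noah 59, Mei 29 (Ivan out); R3 Jonas 35, Noah 59, Mei 52 (Jonas out); R4 Noah 59, Mei 87 (Mei winner). Winner: Mei.
Plurality — first-place votes: Jonas 32, Ivan 26, Noah 59, Sofia 0, Mei 29. Winner: Noah.
The two methods disagree.

no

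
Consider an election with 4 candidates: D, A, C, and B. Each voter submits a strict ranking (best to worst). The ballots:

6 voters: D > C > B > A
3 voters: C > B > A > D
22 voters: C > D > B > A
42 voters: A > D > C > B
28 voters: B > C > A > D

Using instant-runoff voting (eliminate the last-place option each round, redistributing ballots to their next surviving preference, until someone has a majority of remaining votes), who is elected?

C

Round 1: D 6, A 42, C 25, B 28. Eliminate D.
Round 2: A 42, C 31, B 28. Eliminate B.
Round 3: A 42, C 59. C has a majority.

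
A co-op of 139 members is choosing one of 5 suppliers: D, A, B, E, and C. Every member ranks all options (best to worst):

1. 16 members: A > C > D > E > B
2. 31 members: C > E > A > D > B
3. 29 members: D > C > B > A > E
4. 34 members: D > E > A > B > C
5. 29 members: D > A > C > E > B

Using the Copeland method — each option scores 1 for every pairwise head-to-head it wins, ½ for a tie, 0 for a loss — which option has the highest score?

D

D: beats A, B, E, and C → score 4.
A: beats B, E, and C; loses to D → score 3.
B: loses to D, A, E, and C → score 0.
E: beats B; loses to D, A, and C → score 1.
C: beats B and E; loses to D and A → score 2.
D has the best pairwise record.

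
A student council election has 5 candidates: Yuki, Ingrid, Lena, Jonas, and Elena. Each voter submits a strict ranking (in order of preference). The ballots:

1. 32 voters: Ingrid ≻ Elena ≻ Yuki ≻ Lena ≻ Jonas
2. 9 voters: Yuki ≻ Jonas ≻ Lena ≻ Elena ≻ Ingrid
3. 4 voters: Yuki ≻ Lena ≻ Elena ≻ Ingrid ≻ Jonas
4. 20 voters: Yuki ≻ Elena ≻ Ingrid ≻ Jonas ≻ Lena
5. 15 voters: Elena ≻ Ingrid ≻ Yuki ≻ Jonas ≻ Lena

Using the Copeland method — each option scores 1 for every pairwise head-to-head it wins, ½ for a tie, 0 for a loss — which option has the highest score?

Elena

Yuki: beats Lena and Jonas; loses to Ingrid and Elena → score 2.
Ingrid: beats Yuki, Lena, and Jonas; loses to Elena → score 3.
Lena: loses to Yuki, Ingrid, Jonas, and Elena → score 0.
Jonas: beats Lena; loses to Yuki, Ingrid, and Elena → score 1.
Elena: beats Yuki, Ingrid, Lena, and Jonas → score 4.
Elena has the best pairwise record.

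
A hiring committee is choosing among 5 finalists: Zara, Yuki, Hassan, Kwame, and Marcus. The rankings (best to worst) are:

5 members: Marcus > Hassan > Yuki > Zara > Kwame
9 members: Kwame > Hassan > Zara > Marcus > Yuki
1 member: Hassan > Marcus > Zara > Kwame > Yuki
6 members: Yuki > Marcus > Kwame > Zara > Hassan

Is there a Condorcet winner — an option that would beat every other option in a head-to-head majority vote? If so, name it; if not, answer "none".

Marcus

Marcus vs Zara: 12–9 for Marcus.
Marcus vs Yuki: 15–6 for Marcus.
Marcus vs Hassan: 11–10 for Marcus.
Marcus vs Kwame: 12–9 for Marcus.
Marcus beats every other option head-to-head.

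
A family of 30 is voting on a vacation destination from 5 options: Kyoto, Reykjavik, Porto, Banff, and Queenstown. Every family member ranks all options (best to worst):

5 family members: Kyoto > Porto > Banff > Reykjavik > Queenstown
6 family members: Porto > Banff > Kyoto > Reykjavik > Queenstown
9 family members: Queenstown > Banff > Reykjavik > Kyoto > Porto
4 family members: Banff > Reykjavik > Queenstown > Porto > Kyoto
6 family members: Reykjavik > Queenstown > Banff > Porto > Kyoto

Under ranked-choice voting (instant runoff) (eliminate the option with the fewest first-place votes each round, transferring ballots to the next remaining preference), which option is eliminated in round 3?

Round 1: Kyoto 5, Reykjavik 6, Porto 6, Banff 4, Queenstown 9. Eliminate Banff.
Round 2: Kyoto 5, Reykjavik 10, Porto 6, Queenstown 9. Eliminate Kyoto.
Round 3: Reykjavik 10, Porto 11, Queenstown 9. Eliminate Queenstown.

Queenstown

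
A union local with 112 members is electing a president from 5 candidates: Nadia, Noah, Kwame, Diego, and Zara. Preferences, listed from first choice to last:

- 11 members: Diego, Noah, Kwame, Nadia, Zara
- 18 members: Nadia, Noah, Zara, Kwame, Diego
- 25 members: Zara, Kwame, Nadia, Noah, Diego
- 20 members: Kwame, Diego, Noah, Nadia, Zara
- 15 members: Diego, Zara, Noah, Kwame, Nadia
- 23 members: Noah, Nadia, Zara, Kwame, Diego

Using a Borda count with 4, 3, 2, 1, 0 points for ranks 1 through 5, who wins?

Nadia: 11·1 + 18·4 + 25·2 + 20·1 + 15·0 + 23·3 = 222
Noah: 11·3 + 18·3 + 25·1 + 20·2 + 15·2 + 23·4 = 274
Kwame: 11·2 + 18·1 + 25·3 + 20·4 + 15·1 + 23·1 = 233
Diego: 11·4 + 18·0 + 25·0 + 20·3 + 15·4 + 23·0 = 164
Zara: 11·0 + 18·2 + 25·4 + 20·0 + 15·3 + 23·2 = 227
Noah has the highest Borda score (274).

Noah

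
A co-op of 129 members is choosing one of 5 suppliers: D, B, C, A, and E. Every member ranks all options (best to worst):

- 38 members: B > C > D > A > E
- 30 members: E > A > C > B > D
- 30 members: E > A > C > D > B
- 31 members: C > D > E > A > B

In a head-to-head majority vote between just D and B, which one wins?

B

Voters preferring D to B: 61; preferring B to D: 68.
B wins the head-to-head.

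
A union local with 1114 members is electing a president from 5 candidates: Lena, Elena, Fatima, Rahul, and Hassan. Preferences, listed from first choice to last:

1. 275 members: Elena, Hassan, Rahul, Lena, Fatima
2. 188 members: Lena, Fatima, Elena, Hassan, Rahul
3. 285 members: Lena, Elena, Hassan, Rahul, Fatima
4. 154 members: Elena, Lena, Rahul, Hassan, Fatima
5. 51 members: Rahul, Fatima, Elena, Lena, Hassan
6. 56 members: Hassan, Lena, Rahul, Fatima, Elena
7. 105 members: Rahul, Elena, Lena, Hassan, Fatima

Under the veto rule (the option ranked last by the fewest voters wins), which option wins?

Lena

Last-place votes: Lena 0, Elena 56, Fatima 819, Rahul 188, Hassan 51.
Lena is ranked last by the fewest voters, so Lena wins.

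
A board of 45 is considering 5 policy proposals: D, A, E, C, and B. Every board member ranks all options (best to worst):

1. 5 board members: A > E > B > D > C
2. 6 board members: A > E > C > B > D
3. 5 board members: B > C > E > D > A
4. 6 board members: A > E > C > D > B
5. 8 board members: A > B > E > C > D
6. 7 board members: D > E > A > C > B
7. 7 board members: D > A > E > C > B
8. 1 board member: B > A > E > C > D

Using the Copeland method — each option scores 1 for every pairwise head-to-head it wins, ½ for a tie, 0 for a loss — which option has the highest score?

A

D: loses to A, E, C, and B → score 0.
A: beats D, E, C, and B → score 4.
E: beats D, C, and B; loses to A → score 3.
C: beats D and B; loses to A and E → score 2.
B: beats D; loses to A, E, and C → score 1.
A has the best pairwise record.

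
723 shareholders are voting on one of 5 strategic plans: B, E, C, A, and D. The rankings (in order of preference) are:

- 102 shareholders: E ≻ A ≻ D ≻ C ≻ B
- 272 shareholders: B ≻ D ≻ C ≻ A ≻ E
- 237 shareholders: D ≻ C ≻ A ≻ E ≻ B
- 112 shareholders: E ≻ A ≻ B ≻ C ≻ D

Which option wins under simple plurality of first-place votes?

B

First-place votes: B 272, E 214, C 0, A 0, D 237.
B has the most first-place votes.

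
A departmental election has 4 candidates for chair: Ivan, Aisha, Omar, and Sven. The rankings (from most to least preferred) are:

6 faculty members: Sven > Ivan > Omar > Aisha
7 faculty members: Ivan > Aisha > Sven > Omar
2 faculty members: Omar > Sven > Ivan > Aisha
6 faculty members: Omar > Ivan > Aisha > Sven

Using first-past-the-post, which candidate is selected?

Omar

First-place votes: Ivan 7, Aisha 0, Omar 8, Sven 6.
Omar has the most first-place votes.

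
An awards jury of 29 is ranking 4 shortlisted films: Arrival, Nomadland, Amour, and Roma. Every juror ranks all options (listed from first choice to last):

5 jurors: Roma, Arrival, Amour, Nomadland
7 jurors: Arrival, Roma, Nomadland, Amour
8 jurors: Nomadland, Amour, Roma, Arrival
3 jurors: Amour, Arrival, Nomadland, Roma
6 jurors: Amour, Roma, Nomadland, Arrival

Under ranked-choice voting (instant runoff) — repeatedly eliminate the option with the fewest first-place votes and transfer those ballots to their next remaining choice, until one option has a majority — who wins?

Round 1: Arrival 7, Nomadland 8, Amour 9, Roma 5. Eliminate Roma.
Round 2: Arrival 12, Nomadland 8, Amour 9. Eliminate Nomadland.
Round 3: Arrival 12, Amour 17. Amour has a majority.

Amour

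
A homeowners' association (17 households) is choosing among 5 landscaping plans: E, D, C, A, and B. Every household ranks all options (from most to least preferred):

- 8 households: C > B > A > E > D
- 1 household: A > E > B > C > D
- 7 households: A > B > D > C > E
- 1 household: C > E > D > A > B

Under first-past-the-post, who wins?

First-place votes: E 0, D 0, C 9, A 8, B 0.
C has the most first-place votes.

C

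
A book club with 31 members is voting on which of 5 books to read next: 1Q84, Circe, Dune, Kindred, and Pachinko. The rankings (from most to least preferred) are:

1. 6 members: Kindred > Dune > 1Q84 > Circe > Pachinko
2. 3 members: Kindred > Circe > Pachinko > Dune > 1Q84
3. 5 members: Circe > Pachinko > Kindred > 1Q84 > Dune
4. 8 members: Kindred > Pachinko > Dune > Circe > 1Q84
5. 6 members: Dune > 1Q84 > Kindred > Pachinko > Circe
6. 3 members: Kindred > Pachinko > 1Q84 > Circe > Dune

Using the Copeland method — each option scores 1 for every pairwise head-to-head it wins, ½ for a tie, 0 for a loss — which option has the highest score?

1Q84: loses to Circe, Dune, Kindred, and Pachinko → score 0.
Circe: beats 1Q84; loses to Dune, Kindred, and Pachinko → score 1.
Dune: beats 1Q84 and Circe; loses to Kindred and Pachinko → score 2.
Kindred: beats 1Q84, Circe, Dune, and Pachinko → score 4.
Pachinko: beats 1Q84, Circe, and Dune; loses to Kindred → score 3.
Kindred has the best pairwise record.

Kindred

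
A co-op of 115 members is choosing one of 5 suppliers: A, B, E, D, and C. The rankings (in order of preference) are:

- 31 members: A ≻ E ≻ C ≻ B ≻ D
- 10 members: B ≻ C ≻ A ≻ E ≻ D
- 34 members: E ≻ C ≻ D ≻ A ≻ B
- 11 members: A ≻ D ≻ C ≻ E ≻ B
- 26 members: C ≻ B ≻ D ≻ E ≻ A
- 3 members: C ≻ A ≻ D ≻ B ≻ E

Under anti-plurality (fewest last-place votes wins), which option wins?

Last-place votes: A 26, B 45, E 3, D 41, C 0.
C is ranked last by the fewest voters, so C wins.

C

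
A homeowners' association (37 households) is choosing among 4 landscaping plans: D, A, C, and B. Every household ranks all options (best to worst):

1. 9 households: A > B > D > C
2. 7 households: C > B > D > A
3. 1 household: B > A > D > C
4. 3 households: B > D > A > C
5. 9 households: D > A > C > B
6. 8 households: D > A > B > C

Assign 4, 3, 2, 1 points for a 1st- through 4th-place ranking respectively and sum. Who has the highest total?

D

D: 9·2 + 7·2 + 1·2 + 3·3 + 9·4 + 8·4 = 111
A: 9·4 + 7·1 + 1·3 + 3·2 + 9·3 + 8·3 = 103
C: 9·1 + 7·4 + 1·1 + 3·1 + 9·2 + 8·1 = 67
B: 9·3 + 7·3 + 1·4 + 3·4 + 9·1 + 8·2 = 89
D has the highest Borda score (111).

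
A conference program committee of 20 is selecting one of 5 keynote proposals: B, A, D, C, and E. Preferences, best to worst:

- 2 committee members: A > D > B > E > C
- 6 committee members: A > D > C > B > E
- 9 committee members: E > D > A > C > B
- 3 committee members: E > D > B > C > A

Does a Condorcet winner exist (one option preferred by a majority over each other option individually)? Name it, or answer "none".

E

E vs B: 12–8 for E.
E vs A: 12–8 for E.
E vs D: 12–8 for E.
E vs C: 14–6 for E.
E beats every other option head-to-head.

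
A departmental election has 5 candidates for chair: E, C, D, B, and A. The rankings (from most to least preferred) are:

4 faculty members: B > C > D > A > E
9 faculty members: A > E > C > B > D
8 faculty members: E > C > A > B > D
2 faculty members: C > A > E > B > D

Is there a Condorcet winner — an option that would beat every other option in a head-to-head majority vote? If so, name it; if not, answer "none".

none

Checking pairwise contests:
A beats E 15–8.
E beats C 17–6.
E beats D 19–4.
E beats B 19–4.
C beats A 14–9.
Every option loses at least one head-to-head, so there is no Condorcet winner.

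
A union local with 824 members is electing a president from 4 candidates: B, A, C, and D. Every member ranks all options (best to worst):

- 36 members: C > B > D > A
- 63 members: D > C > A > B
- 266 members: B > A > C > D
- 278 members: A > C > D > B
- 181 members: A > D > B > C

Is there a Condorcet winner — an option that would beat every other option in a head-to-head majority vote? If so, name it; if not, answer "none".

A vs B: 522–302 for A.
A vs C: 725–99 for A.
A vs D: 725–99 for A.
A beats every other option head-to-head.

A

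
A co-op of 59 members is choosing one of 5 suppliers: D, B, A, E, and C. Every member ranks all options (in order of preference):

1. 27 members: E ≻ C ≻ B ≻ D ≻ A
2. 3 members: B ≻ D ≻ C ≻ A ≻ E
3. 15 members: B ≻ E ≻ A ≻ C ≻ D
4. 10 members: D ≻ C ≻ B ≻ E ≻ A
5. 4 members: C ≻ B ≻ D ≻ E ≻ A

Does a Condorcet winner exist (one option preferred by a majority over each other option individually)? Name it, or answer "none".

none

Checking pairwise contests:
B beats D 49–10.
C beats B 41–18.
D beats A 44–15.
B beats E 32–27.
E beats C 42–17.
Every option loses at least one head-to-head, so there is no Condorcet winner.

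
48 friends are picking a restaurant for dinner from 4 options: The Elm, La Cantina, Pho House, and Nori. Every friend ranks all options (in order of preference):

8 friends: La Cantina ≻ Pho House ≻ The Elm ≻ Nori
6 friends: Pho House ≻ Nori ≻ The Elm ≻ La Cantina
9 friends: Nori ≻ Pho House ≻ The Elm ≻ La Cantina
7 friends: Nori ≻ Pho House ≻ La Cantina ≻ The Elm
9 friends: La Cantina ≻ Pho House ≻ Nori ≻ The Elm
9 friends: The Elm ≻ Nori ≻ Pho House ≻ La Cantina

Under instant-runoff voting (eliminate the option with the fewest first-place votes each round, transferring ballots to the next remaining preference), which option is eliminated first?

Pho House

Round 1: The Elm 9, La Cantina 17, Pho House 6, Nori 16. Eliminate Pho House.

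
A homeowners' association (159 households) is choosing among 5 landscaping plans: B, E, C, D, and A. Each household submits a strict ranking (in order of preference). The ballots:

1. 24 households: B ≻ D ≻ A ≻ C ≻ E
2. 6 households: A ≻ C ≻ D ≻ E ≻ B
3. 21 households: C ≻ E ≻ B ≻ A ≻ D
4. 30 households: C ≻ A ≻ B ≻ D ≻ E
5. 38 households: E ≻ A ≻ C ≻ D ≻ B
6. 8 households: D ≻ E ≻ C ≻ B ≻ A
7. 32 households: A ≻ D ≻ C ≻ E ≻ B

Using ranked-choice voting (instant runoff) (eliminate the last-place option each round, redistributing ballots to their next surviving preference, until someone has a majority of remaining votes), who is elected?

A

Round 1: B 24, E 38, C 51, D 8, A 38. Eliminate D.
Round 2: B 24, E 46, C 51, A 38. Eliminate B.
Round 3: E 46, C 51, A 62. Eliminate E.
Round 4: C 59, A 100. A has a majority.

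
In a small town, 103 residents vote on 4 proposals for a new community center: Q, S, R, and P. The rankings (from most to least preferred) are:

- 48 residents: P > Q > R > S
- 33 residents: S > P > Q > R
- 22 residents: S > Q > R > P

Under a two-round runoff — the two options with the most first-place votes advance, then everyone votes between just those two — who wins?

S

Round 1 first-place votes: Q 0, S 55, R 0, P 48.
S and P advance.
Runoff: S is preferred to P by 55 voters; P by 48.
S wins the runoff.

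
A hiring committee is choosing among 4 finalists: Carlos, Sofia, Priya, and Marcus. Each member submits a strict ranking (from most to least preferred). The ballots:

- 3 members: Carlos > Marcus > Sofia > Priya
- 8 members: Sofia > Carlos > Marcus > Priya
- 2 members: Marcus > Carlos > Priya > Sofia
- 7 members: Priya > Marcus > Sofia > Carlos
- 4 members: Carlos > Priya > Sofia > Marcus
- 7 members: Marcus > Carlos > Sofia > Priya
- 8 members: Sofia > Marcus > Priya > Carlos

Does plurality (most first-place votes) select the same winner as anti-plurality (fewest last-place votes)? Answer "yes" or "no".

Plurality — first-place votes: Carlos 7, Sofia 16, Priya 7, Marcus 9. Winner: Sofia.
Anti-plurality — last-place votes: Carlos 15, Sofia 2, Priya 18, Marcus 4. Winner: Sofia.
The two methods agree.

yes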